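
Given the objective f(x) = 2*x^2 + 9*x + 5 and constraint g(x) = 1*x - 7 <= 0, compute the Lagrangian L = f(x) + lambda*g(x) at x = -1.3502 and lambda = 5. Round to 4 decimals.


Step 1: Evaluate f(x).
f(-1.3502) = 2*(-1.3502)^2 + 9*(-1.3502) + 5 = -3.5057
Step 2: Evaluate g(x).
g(-1.3502) = 1*-1.3502 - 7 = -8.3502
Step 3: Compute Lagrangian.
L = -3.5057 + 5*-8.3502 = -45.2567


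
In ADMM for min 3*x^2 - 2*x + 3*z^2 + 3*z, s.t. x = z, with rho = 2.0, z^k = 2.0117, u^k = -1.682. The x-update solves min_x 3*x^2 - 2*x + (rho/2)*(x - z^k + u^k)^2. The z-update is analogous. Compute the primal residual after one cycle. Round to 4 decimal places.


ADMM iteration with rho = 2.0, z^k = 2.0117, u^k = -1.682
Step 1: x-update.
Minimize 3*x^2 - 2*x + (2.0/2)*(x - 2.0117 - 1.682)^2
FOC: (2*3 + 2.0)*x = 2 + 2.0*(2.0117 + 1.682)
x^{k+1} = 1.1734
Step 2: z-update.
Minimize 3*z^2 + 3*z + (2.0/2)*(1.1734 - z - 1.682)^2
FOC: (2*3 + 2.0)*z = -3 + 2.0*(1.1734 - 1.682)
z^{k+1} = -0.5021
Step 3: u-update.
u^{k+1} = -1.682 + 1.1734 + 0.5021 = -0.0064
Step 4: Primal residual = |1.1734 + 0.5021| = 1.6756


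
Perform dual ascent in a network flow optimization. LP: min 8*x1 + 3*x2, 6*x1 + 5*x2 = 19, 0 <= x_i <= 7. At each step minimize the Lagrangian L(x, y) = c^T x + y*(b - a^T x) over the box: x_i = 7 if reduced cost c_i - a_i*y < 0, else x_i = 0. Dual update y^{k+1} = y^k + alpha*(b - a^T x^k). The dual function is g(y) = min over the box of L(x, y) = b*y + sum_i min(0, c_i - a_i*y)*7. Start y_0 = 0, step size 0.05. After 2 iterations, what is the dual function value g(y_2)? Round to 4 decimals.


Dual ascent for LP: min 8*x1 + 3*x2, 6*x1 + 5*x2 = 19, 0 <= x_i <= 7
Step 1: y^k = 0.0, reduced costs: (8.0, 3.0)
  x^k = (0.0, 0.0), subgradient = b - a^T x = 19.0
  y^{k+1} = 0.0 + 0.05*19.0 = 0.95
Step 2: y^k = 0.95, reduced costs: (2.3, -1.75)
  x^k = (0.0, 7.0), subgradient = b - a^T x = -16.0
  y^{k+1} = 0.95 + 0.05*-16.0 = 0.15
Dual objective at y_2 = 0.15: reduced costs (7.1, 2.25), box minimizer x = (0.0, 0.0)
g(y_2) = b*y + (c1 - a1*y)*x1 + (c2 - a2*y)*x2 = 19*0.15 + 7.1*0.0 + 2.25*0.0 = 2.85 + 0.0 + 0.0 = 2.85


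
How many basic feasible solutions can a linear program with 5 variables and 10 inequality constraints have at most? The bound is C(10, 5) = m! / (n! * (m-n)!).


Each vertex corresponds to some choice of n active constraints out of m, so the number of vertices is at most C(m, n) = m! / (n!(m-n)!).
m = 10, n = 5
Numerator: 10 * 9 * 8 * 7 * 6
Denominator: 5! = 120
C(10, 5) = 252


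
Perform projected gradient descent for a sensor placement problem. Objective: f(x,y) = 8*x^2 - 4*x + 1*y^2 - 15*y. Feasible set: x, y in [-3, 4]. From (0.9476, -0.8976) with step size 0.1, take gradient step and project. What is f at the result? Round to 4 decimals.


Step 1: Compute gradient at (0.9476, -0.8976).
grad_x = 2*8*0.9476 - 4 = 11.1616
grad_y = 2*1*-0.8976 - 15 = -16.7952
Step 2: Gradient step.
x_raw = 0.9476 - 0.1*11.1616 = -0.1686
y_raw = -0.8976 - 0.1*-16.7952 = 0.7819
Step 3: Project onto [-3, 4].
x_proj = clip(-0.1686) = -0.1686
y_proj = clip(0.7819) = 0.7819
Step 4: Evaluate f.
f(-0.1686, 0.7819) = -10.2159


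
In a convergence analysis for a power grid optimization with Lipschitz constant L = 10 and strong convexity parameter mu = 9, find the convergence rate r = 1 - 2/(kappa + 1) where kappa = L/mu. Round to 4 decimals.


Step 1: Compute the condition number.
kappa = L/mu = 10/9 = 1.1111
Step 2: Compute the convergence rate.
r = 1 - 2/(kappa + 1) = 1 - 2*mu/(L + mu) = (L - mu)/(L + mu) = 1/19 = 0.0526


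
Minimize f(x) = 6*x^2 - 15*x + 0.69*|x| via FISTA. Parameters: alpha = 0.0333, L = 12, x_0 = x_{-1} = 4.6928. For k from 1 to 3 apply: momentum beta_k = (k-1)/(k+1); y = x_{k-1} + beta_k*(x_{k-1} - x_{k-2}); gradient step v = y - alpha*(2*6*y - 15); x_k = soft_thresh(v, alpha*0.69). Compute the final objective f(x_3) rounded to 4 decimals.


FISTA on f(x) = 6*x^2 - 15*x + 0.69*|x|
L = 12, alpha = 0.0333
Iteration 1: beta = 0.0, y = 4.6928 + 0.0*(4.6928 - 4.6928) = 4.6928
  grad(y) = 41.3136, v = y - alpha*grad = 3.3171
  prox(v) = soft_thresh(3.3171, 0.023) = 3.2941
Iteration 2: beta = 0.3333, y = 3.2941 + 0.3333*(3.2941 - 4.6928) = 2.8278
  grad(y) = 18.9341, v = y - alpha*grad = 2.1973
  prox(v) = soft_thresh(2.1973, 0.023) = 2.1744
Iteration 3: beta = 0.5, y = 2.1744 + 0.5*(2.1744 - 3.2941) = 1.6145
  grad(y) = 4.374, v = y - alpha*grad = 1.4688
  prox(v) = soft_thresh(1.4688, 0.023) = 1.4459
f(x_3) = 6*1.4459^2 - 15*1.4459 + 0.69*|1.4459| = -8.1472


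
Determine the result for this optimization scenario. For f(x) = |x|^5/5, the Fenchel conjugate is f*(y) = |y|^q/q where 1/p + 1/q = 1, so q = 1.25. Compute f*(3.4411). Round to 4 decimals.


The conjugate exponent q satisfies 1/p + 1/q = 1.
p = 5, so q = 5/(5 - 1) = 1.25
|y|^q = 3.4411^1.25 = 4.6867
f*(3.4411) = 4.6867 / 1.25 = 3.7494


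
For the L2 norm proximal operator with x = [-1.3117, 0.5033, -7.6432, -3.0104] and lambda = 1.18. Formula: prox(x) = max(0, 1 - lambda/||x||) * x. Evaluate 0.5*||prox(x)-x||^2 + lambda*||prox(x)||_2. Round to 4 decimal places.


Step 1: Compute ||x||.
||x|| = 8.334
Step 2: Compute scaling factor.
scale = max(0, 1 - 1.18/8.334) = 0.8584
Step 3: prox(x) = [-1.126, 0.432, -6.561, -2.5842]
||prox(x)|| = 7.154
Step 4: Proximal objective.
0.5*||prox-x||^2 = 0.6962
lambda*||prox|| = 8.4417
Total = 9.1379


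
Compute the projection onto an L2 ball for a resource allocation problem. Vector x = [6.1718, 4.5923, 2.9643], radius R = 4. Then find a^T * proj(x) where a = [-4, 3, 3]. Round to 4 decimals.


Step 1: Compute ||x|| (intermediates to 6 decimals).
||x|| = sqrt(6.1718^2 + 4.5923^2 + 2.9643^2) = 8.244235
Step 2: Project.
Since ||x|| > R, scale = R/||x|| = 4/8.244235 = 0.485188, proj(x) = scale * x
proj(x) = [2.994483, 2.228129, 1.438243]
Step 3: Dot product.
a^T * proj(x) = -4*2.994483 + 3*2.228129 + 3*1.438243 = -0.9788


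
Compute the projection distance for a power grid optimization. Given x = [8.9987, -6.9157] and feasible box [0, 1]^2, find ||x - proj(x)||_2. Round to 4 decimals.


Project each component onto [0, 1].
clip(8.9987) = 1.0, clip(-6.9157) = 0.0
Projection = [1.0, 0.0]
Squared diffs: [63.9792, 47.8269]
Distance = sqrt(111.8061) = 10.5738


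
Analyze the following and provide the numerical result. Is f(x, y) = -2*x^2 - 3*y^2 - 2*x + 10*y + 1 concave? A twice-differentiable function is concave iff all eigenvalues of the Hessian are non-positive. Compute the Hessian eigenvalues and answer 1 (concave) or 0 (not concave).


The Hessian of f(x,y) = -2*x^2 - 3*y^2 - 2*x + 10*y + 1 is:
H = [[-4, 0], [0, -6]]
Trace = -4 - 6 = -10
Determinant = -4*-6 - (0)^2 = 24
Discriminant = (-10)^2 - 4*24 = 4.0
Eigenvalues: lambda_1 = -6.0, lambda_2 = -4.0
The function is concave.

1


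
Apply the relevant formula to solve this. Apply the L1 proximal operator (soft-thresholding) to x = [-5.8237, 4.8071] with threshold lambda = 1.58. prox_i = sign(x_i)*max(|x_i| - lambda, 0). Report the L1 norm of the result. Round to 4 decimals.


Soft-thresholding with lambda = 1.58:
prox(-5.8237) = sign(-5.8237)*max(|-5.8237| - 1.58, 0) = -4.2437
prox(4.8071) = sign(4.8071)*max(|4.8071| - 1.58, 0) = 3.2271
prox(x) = [-4.2437, 3.2271]
||prox(x)||_1 = 4.2437 + 3.2271 = 7.4708


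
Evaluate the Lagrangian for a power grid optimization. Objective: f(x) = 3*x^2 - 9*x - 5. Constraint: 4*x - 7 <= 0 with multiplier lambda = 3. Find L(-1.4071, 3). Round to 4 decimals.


Step 1: Evaluate f(x).
f(-1.4071) = 3*(-1.4071)^2 - 9*(-1.4071) - 5 = 13.6037
Step 2: Evaluate g(x).
g(-1.4071) = 4*-1.4071 - 7 = -12.6284
Step 3: Compute Lagrangian.
L = 13.6037 + 3*-12.6284 = -24.2815


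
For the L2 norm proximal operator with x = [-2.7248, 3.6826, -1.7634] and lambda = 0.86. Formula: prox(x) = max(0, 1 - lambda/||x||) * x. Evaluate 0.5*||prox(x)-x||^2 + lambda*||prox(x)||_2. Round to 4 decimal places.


Step 1: Compute ||x||.
||x|| = 4.9087
Step 2: Compute scaling factor.
scale = max(0, 1 - 0.86/4.9087) = 0.8248
Step 3: prox(x) = [-2.2474, 3.0374, -1.4545]
||prox(x)|| = 4.0487
Step 4: Proximal objective.
0.5*||prox-x||^2 = 0.3698
lambda*||prox|| = 3.4819
Total = 3.8517


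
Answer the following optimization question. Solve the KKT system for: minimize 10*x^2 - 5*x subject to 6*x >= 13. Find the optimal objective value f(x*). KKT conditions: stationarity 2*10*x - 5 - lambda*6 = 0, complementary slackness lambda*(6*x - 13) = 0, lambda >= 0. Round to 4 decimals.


Step 1: Try lambda = 0 (constraint inactive).
x_unc = 5/(2*10) = 0.25
Check: 6*0.25 = 1.5 < 13 -- violated!
Step 2: Constraint must be active: 6*x = 13
x* = 13/6 = 2.1667 (rounded; the exact value 13/6 is used below)
lambda = (2*10*(13/6) - 5)/6 = 6.3889
Step 3: Compute optimal value.
f(x*) = 10*(13/6)^2 - 5*(13/6) = 36.1111


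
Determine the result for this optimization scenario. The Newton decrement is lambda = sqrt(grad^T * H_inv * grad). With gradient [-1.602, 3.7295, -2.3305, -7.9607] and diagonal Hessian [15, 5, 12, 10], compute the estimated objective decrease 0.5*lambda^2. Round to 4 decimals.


Step 1: H is diagonal, so H^(-1) * g = [-0.1068, 0.7459, -0.1942, -0.7961].
Step 2: g^T H^(-1) g = sum_i g_i^2 / H_ii
  = (-1.602)^2/15 + (3.7295)^2/5 + (-2.3305)^2/12 + (-7.9607)^2/10
  = 0.1711 + 2.7818 + 0.4526 + 6.3373 = 9.7428
Step 3: Objective decrease = 0.5 * g^T H^(-1) g = 4.8714


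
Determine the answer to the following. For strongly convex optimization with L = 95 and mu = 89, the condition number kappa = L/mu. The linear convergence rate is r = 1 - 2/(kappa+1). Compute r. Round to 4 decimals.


Step 1: Compute the condition number.
kappa = L/mu = 95/89 = 1.0674
Step 2: Compute the convergence rate.
r = 1 - 2/(kappa + 1) = 1 - 2*mu/(L + mu) = (L - mu)/(L + mu) = 6/184 = 0.0326


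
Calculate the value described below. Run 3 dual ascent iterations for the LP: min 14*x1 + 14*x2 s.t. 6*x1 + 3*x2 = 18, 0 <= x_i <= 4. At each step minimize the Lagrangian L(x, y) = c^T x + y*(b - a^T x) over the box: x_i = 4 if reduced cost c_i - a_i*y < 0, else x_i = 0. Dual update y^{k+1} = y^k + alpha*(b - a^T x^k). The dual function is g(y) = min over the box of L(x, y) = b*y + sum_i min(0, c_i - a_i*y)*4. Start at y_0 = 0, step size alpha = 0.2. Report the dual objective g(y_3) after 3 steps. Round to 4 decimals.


Dual ascent for LP: min 14*x1 + 14*x2, 6*x1 + 3*x2 = 18, 0 <= x_i <= 4
Step 1: y^k = 0.0, reduced costs: (14.0, 14.0)
  x^k = (0.0, 0.0), subgradient = b - a^T x = 18.0
  y^{k+1} = 0.0 + 0.2*18.0 = 3.6
Step 2: y^k = 3.6, reduced costs: (-7.6, 3.2)
  x^k = (4.0, 0.0), subgradient = b - a^T x = -6.0
  y^{k+1} = 3.6 + 0.2*-6.0 = 2.4
Step 3: y^k = 2.4, reduced costs: (-0.4, 6.8)
  x^k = (4.0, 0.0), subgradient = b - a^T x = -6.0
  y^{k+1} = 2.4 + 0.2*-6.0 = 1.2
Dual objective at y_3 = 1.2: reduced costs (6.8, 10.4), box minimizer x = (0.0, 0.0)
g(y_3) = b*y + (c1 - a1*y)*x1 + (c2 - a2*y)*x2 = 18*1.2 + 6.8*0.0 + 10.4*0.0 = 21.6 + 0.0 + 0.0 = 21.6


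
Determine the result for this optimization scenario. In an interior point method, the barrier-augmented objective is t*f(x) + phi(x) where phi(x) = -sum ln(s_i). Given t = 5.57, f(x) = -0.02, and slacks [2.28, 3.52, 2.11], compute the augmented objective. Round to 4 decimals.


Step 1: Compute log-barrier.
ln values: [0.8242, 1.2585, 0.7467]
phi = -(0.8242 + 1.2585 + 0.7467) = -2.8293
Step 2: Compute augmented objective.
t*f(x) = 5.57*-0.02 = -0.1114
Total = -0.1114 - 2.8293 = -2.9407


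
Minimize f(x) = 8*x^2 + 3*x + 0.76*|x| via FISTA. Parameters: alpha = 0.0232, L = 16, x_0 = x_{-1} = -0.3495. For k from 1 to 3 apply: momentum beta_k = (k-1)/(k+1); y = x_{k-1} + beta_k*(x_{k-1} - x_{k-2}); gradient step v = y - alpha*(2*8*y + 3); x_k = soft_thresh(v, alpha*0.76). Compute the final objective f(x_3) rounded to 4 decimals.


FISTA on f(x) = 8*x^2 + 3*x + 0.76*|x|
L = 16, alpha = 0.0232
Iteration 1: beta = 0.0, y = -0.3495 + 0.0*(-0.3495 + 0.3495) = -0.3495
  grad(y) = -2.592, v = y - alpha*grad = -0.2894
  prox(v) = soft_thresh(-0.2894, 0.0176) = -0.2717
Iteration 2: beta = 0.3333, y = -0.2717 + 0.3333*(-0.2717 + 0.3495) = -0.2458
  grad(y) = -0.933, v = y - alpha*grad = -0.2242
  prox(v) = soft_thresh(-0.2242, 0.0176) = -0.2065
Iteration 3: beta = 0.5, y = -0.2065 + 0.5*(-0.2065 + 0.2717) = -0.1739
  grad(y) = 0.217, v = y - alpha*grad = -0.179
  prox(v) = soft_thresh(-0.179, 0.0176) = -0.1613
f(x_3) = 8*(-0.1613)^2 + 3*(-0.1613) + 0.76*|-0.1613| = -0.1532


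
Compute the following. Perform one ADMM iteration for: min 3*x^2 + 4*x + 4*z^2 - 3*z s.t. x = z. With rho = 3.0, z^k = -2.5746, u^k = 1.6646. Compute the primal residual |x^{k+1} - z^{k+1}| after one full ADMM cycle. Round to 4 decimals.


ADMM iteration with rho = 3.0, z^k = -2.5746, u^k = 1.6646
Step 1: x-update.
Minimize 3*x^2 + 4*x + (3.0/2)*(x + 2.5746 + 1.6646)^2
FOC: (2*3 + 3.0)*x = -4 + 3.0*(-2.5746 - 1.6646)
x^{k+1} = -1.8575
Step 2: z-update.
Minimize 4*z^2 - 3*z + (3.0/2)*(-1.8575 - z + 1.6646)^2
FOC: (2*4 + 3.0)*z = 3 + 3.0*(-1.8575 + 1.6646)
z^{k+1} = 0.2201
Step 3: u-update.
u^{k+1} = 1.6646 - 1.8575 - 0.2201 = -0.413
Step 4: Primal residual = |-1.8575 - 0.2201| = 2.0776


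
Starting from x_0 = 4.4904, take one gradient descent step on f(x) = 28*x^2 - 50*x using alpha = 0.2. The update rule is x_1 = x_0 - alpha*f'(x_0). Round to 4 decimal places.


We compute the gradient at x_0 and apply the update.
f'(x) = 56*x - 50
f'(4.4904) = 56*4.4904 - 50 = 201.4624
x_1 = 4.4904 - 0.2*201.4624 = -35.8021


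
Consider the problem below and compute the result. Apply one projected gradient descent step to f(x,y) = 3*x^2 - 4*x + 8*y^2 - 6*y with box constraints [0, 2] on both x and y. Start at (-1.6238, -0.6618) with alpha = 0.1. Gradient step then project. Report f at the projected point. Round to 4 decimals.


Step 1: Compute gradient at (-1.6238, -0.6618).
grad_x = 2*3*-1.6238 - 4 = -13.7428
grad_y = 2*8*-0.6618 - 6 = -16.5888
Step 2: Gradient step.
x_raw = -1.6238 - 0.1*-13.7428 = -0.2495
y_raw = -0.6618 - 0.1*-16.5888 = 0.9971
Step 3: Project onto [0, 2].
x_proj = clip(-0.2495) = 0.0
y_proj = clip(0.9971) = 0.9971
Step 4: Evaluate f.
f(0.0, 0.9971) = 1.9709


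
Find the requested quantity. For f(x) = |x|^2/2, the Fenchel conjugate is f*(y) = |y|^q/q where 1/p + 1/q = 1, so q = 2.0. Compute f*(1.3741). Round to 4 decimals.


The conjugate exponent q satisfies 1/p + 1/q = 1.
p = 2, so q = 2/(2 - 1) = 2.0
|y|^q = 1.3741^2.0 = 1.8882
f*(1.3741) = 1.8882 / 2.0 = 0.9441


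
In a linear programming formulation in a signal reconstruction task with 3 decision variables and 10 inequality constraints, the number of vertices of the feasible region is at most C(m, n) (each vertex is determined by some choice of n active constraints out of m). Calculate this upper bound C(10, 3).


Each vertex corresponds to some choice of n active constraints out of m, so the number of vertices is at most C(m, n) = m! / (n!(m-n)!).
m = 10, n = 3
Numerator: 10 * 9 * 8
Denominator: 3! = 6
C(10, 3) = 120


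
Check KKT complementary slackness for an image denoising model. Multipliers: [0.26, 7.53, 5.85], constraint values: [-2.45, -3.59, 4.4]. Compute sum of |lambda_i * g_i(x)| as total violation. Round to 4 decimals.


KKT complementary slackness check:
lambda_1 * g_1 = 0.26 * -2.45 = -0.637
lambda_2 * g_2 = 7.53 * -3.59 = -27.0327
lambda_3 * g_3 = 5.85 * 4.4 = 25.74
Total violation = 0.637 + 27.0327 + 25.74 = 53.4097


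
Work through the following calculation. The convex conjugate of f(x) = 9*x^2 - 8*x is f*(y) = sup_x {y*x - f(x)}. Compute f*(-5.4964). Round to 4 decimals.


f*(y) = sup_x {y*x - a*x^2 - b*x} = sup_x {(y-b)*x - a*x^2}
FOC: (y - b) - 2a*x = 0 => x* = (y - b)/(2a)
x* = (-5.4964 + 8)/(2*9) = 0.1391
f*(-5.4964) = (y-b)^2/(4a) = (-5.4964 + 8)^2/(4*9)
= 6.268/36 = 0.1741


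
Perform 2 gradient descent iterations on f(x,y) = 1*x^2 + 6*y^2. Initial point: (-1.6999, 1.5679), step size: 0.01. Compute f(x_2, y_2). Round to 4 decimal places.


Gradient descent on f(x,y) = 1*x^2 + 6*y^2.
Starting point: (-1.6999, 1.5679), alpha = 0.01
Step 1: grad_x = 2*1*-1.6999 = -3.3998, grad_y = 2*6*1.5679 = 18.8148
  x_1 = -1.6999 - 0.01*-3.3998 = -1.6659
  y_1 = 1.5679 - 0.01*18.8148 = 1.3798
Step 2: grad_x = 2*1*-1.6659 = -3.3318, grad_y = 2*6*1.3798 = 16.557
  x_2 = -1.6659 - 0.01*-3.3318 = -1.6326
  y_2 = 1.3798 - 0.01*16.557 = 1.2142
f(-1.6326, 1.2142) = 1*(-1.6326)^2 + 6*1.2142^2 = 11.5108


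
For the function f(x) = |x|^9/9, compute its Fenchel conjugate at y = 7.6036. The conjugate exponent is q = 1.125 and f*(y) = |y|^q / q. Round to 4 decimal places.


The conjugate exponent q satisfies 1/p + 1/q = 1.
p = 9, so q = 9/(9 - 1) = 1.125
|y|^q = 7.6036^1.125 = 9.7982
f*(7.6036) = 9.7982 / 1.125 = 8.7095


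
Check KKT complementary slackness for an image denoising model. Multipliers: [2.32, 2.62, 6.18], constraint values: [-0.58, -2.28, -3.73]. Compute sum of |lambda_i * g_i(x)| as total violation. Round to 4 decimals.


KKT complementary slackness check:
lambda_1 * g_1 = 2.32 * -0.58 = -1.3456
lambda_2 * g_2 = 2.62 * -2.28 = -5.9736
lambda_3 * g_3 = 6.18 * -3.73 = -23.0514
Total violation = 1.3456 + 5.9736 + 23.0514 = 30.3706


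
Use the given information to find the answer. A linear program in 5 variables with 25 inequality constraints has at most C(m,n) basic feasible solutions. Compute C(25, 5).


Each vertex corresponds to some choice of n active constraints out of m, so the number of vertices is at most C(m, n) = m! / (n!(m-n)!).
m = 25, n = 5
Numerator: 25 * 24 * 23 * 22 * 21
Denominator: 5! = 120
C(25, 5) = 53130


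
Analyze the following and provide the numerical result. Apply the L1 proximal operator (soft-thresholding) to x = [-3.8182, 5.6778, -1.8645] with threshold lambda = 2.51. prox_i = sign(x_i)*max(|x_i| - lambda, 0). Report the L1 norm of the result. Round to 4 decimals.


Soft-thresholding with lambda = 2.51:
prox(-3.8182) = sign(-3.8182)*max(|-3.8182| - 2.51, 0) = -1.3082
prox(5.6778) = sign(5.6778)*max(|5.6778| - 2.51, 0) = 3.1678
prox(-1.8645) = sign(-1.8645)*max(|-1.8645| - 2.51, 0) = 0.0
prox(x) = [-1.3082, 3.1678, 0.0]
||prox(x)||_1 = 1.3082 + 3.1678 + 0.0 = 4.476


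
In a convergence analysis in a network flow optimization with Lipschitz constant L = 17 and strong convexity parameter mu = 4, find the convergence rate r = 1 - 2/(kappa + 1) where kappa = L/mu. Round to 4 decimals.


Step 1: Compute the condition number.
kappa = L/mu = 17/4 = 4.25
Step 2: Compute the convergence rate.
r = 1 - 2/(kappa + 1) = 1 - 2*mu/(L + mu) = (L - mu)/(L + mu) = 13/21 = 0.619


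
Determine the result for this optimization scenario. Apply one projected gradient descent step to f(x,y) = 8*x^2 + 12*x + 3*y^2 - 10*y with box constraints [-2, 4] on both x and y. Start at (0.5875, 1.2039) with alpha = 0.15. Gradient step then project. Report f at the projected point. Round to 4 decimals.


Step 1: Compute gradient at (0.5875, 1.2039).
grad_x = 2*8*0.5875 + 12 = 21.4
grad_y = 2*3*1.2039 - 10 = -2.7766
Step 2: Gradient step.
x_raw = 0.5875 - 0.15*21.4 = -2.6225
y_raw = 1.2039 - 0.15*-2.7766 = 1.6204
Step 3: Project onto [-2, 4].
x_proj = clip(-2.6225) = -2.0
y_proj = clip(1.6204) = 1.6204
Step 4: Evaluate f.
f(-2.0, 1.6204) = -0.3269


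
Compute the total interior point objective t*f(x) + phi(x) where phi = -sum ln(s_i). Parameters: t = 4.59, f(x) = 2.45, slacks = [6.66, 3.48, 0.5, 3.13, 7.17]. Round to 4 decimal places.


Step 1: Compute log-barrier.
ln values: [1.8961, 1.247, -0.6931, 1.141, 1.9699]
phi = -(1.8961 + 1.247 - 0.6931 + 1.141 + 1.9699) = -5.5609
Step 2: Compute augmented objective.
t*f(x) = 4.59*2.45 = 11.2455
Total = 11.2455 - 5.5609 = 5.6846


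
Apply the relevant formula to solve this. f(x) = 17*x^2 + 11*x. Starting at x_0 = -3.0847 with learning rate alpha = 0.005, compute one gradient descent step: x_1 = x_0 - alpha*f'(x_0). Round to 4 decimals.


We compute the gradient at x_0 and apply the update.
f'(x) = 34*x + 11
f'(-3.0847) = 34*-3.0847 + 11 = -93.8798
x_1 = -3.0847 - 0.005*-93.8798 = -2.6153


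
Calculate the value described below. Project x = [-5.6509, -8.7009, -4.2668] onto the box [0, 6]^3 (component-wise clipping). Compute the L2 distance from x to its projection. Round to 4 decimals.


Project each component onto [0, 6].
clip(-5.6509) = 0.0, clip(-8.7009) = 0.0, clip(-4.2668) = 0.0
Projection = [0.0, 0.0, 0.0]
Squared diffs: [31.9327, 75.7057, 18.2056]
Distance = sqrt(125.844) = 11.218


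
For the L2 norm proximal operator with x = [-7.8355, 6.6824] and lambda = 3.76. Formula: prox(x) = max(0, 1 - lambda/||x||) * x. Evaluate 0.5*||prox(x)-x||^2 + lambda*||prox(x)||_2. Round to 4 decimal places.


Step 1: Compute ||x||.
||x|| = 10.298
Step 2: Compute scaling factor.
scale = max(0, 1 - 3.76/10.298) = 0.6349
Step 3: prox(x) = [-4.9746, 4.2425]
||prox(x)|| = 6.538
Step 4: Proximal objective.
0.5*||prox-x||^2 = 7.0688
lambda*||prox|| = 24.5829
Total = 31.6518


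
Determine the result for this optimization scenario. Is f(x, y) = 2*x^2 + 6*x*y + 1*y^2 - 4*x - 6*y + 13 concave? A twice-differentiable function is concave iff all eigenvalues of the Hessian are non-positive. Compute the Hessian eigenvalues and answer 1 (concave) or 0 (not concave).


The Hessian of f(x,y) = 2*x^2 + 6*x*y + 1*y^2 - 4*x - 6*y + 13 is:
H = [[4, 6], [6, 2]]
Trace = 4 + 2 = 6
Determinant = 4*2 - (6)^2 = -28
Discriminant = (6)^2 - 4*-28 = 148.0
Eigenvalues: lambda_1 = -3.0828, lambda_2 = 9.0828
The function is not concave.

0


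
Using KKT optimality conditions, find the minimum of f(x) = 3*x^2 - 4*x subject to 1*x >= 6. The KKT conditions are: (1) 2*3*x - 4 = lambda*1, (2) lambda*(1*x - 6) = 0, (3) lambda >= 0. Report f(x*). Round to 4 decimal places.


Step 1: Try lambda = 0 (constraint inactive).
x_unc = 4/(2*3) = 0.6667
Check: 1*0.6667 = 0.6667 < 6 -- violated!
Step 2: Constraint must be active: 1*x = 6
x* = 6/1 = 6.0
lambda = (2*3*6.0 - 4)/1 = 32.0
Step 3: Compute optimal value.
f(x*) = 3*6.0^2 - 4*6.0 = 84.0


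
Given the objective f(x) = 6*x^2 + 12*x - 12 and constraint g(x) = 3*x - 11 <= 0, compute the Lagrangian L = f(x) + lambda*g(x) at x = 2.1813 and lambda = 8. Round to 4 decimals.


Step 1: Evaluate f(x).
f(2.1813) = 6*2.1813^2 + 12*2.1813 - 12 = 42.724
Step 2: Evaluate g(x).
g(2.1813) = 3*2.1813 - 11 = -4.4561
Step 3: Compute Lagrangian.
L = 42.724 + 8*-4.4561 = 7.0752


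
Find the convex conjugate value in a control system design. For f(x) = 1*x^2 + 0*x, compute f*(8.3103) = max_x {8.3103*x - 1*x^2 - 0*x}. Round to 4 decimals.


f*(y) = sup_x {y*x - a*x^2 - b*x} = sup_x {(y-b)*x - a*x^2}
FOC: (y - b) - 2a*x = 0 => x* = (y - b)/(2a)
x* = (8.3103 - 0)/(2*1) = 4.1552
f*(8.3103) = (y-b)^2/(4a) = (8.3103 - 0)^2/(4*1)
= 69.0611/4 = 17.2653


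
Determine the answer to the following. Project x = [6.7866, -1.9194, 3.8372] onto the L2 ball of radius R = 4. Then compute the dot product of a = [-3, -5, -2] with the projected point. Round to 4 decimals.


Step 1: Compute ||x|| (intermediates to 6 decimals).
||x|| = sqrt(6.7866^2 + (-1.9194)^2 + 3.8372^2) = 8.029081
Step 2: Project.
Since ||x|| > R, scale = R/||x|| = 4/8.029081 = 0.498189, proj(x) = scale * x
proj(x) = [3.381009, -0.956224, 1.911651]
Step 3: Dot product.
a^T * proj(x) = -3*3.381009 - 5*(-0.956224) - 2*1.911651 = -9.1852


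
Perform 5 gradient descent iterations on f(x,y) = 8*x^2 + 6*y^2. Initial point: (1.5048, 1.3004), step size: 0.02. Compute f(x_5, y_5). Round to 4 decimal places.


Gradient descent on f(x,y) = 8*x^2 + 6*y^2.
Starting point: (1.5048, 1.3004), alpha = 0.02
Step 1: grad_x = 2*8*1.5048 = 24.0768, grad_y = 2*6*1.3004 = 15.6048
  x_1 = 1.5048 - 0.02*24.0768 = 1.0233
  y_1 = 1.3004 - 0.02*15.6048 = 0.9883
Step 2: grad_x = 2*8*1.0233 = 16.3722, grad_y = 2*6*0.9883 = 11.8596
  x_2 = 1.0233 - 0.02*16.3722 = 0.6958
  y_2 = 0.9883 - 0.02*11.8596 = 0.7511
Step 3: grad_x = 2*8*0.6958 = 11.1331, grad_y = 2*6*0.7511 = 9.0133
  x_3 = 0.6958 - 0.02*11.1331 = 0.4732
  y_3 = 0.7511 - 0.02*9.0133 = 0.5708
Step 4: grad_x = 2*8*0.4732 = 7.5705, grad_y = 2*6*0.5708 = 6.8501
  x_4 = 0.4732 - 0.02*7.5705 = 0.3217
  y_4 = 0.5708 - 0.02*6.8501 = 0.4338
Step 5: grad_x = 2*8*0.3217 = 5.148, grad_y = 2*6*0.4338 = 5.2061
  x_5 = 0.3217 - 0.02*5.148 = 0.2188
  y_5 = 0.4338 - 0.02*5.2061 = 0.3297
f(0.2188, 0.3297) = 8*0.2188^2 + 6*0.3297^2 = 1.0352


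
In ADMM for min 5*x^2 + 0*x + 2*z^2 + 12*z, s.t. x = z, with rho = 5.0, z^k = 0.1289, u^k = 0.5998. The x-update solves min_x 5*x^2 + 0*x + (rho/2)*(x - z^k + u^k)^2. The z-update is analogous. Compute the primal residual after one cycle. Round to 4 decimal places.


ADMM iteration with rho = 5.0, z^k = 0.1289, u^k = 0.5998
Step 1: x-update.
Minimize 5*x^2 + 0*x + (5.0/2)*(x - 0.1289 + 0.5998)^2
FOC: (2*5 + 5.0)*x = 0 + 5.0*(0.1289 - 0.5998)
x^{k+1} = -0.157
Step 2: z-update.
Minimize 2*z^2 + 12*z + (5.0/2)*(-0.157 - z + 0.5998)^2
FOC: (2*2 + 5.0)*z = -12 + 5.0*(-0.157 + 0.5998)
z^{k+1} = -1.0873
Step 3: u-update.
u^{k+1} = 0.5998 - 0.157 + 1.0873 = 1.5301
Step 4: Primal residual = |-0.157 + 1.0873| = 0.9303


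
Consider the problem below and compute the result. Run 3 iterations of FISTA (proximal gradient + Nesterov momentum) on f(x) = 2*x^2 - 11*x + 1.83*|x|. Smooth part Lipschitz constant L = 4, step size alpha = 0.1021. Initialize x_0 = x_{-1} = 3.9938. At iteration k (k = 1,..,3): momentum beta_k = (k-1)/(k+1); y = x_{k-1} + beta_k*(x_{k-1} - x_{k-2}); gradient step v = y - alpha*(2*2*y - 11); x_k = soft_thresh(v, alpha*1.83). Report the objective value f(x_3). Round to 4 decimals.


FISTA on f(x) = 2*x^2 - 11*x + 1.83*|x|
L = 4, alpha = 0.1021
Iteration 1: beta = 0.0, y = 3.9938 + 0.0*(3.9938 - 3.9938) = 3.9938
  grad(y) = 4.9752, v = y - alpha*grad = 3.4858
  prox(v) = soft_thresh(3.4858, 0.1868) = 3.299
Iteration 2: beta = 0.3333, y = 3.299 + 0.3333*(3.299 - 3.9938) = 3.0674
  grad(y) = 1.2695, v = y - alpha*grad = 2.9378
  prox(v) = soft_thresh(2.9378, 0.1868) = 2.7509
Iteration 3: beta = 0.5, y = 2.7509 + 0.5*(2.7509 - 3.299) = 2.4769
  grad(y) = -1.0924, v = y - alpha*grad = 2.5884
  prox(v) = soft_thresh(2.5884, 0.1868) = 2.4016
f(x_3) = 2*2.4016^2 - 11*2.4016 + 1.83*|2.4016| = -10.4873


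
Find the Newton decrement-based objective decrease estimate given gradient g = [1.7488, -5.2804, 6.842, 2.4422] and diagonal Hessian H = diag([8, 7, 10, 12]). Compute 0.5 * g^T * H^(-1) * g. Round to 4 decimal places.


Step 1: H is diagonal, so H^(-1) * g = [0.2186, -0.7543, 0.6842, 0.2035].
Step 2: g^T H^(-1) g = sum_i g_i^2 / H_ii
  = (1.7488)^2/8 + (-5.2804)^2/7 + (6.842)^2/10 + (2.4422)^2/12
  = 0.3823 + 3.9832 + 4.6813 + 0.497 = 9.5438
Step 3: Objective decrease = 0.5 * g^T H^(-1) g = 4.7719


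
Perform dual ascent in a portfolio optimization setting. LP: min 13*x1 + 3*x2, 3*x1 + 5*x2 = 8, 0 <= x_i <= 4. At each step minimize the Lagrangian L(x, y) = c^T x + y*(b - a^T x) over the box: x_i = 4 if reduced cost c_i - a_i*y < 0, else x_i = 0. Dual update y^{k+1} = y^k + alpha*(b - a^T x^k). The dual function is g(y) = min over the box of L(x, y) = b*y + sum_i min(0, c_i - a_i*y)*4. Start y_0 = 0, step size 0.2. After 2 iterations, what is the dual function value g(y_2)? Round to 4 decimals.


Dual ascent for LP: min 13*x1 + 3*x2, 3*x1 + 5*x2 = 8, 0 <= x_i <= 4
Step 1: y^k = 0.0, reduced costs: (13.0, 3.0)
  x^k = (0.0, 0.0), subgradient = b - a^T x = 8.0
  y^{k+1} = 0.0 + 0.2*8.0 = 1.6
Step 2: y^k = 1.6, reduced costs: (8.2, -5.0)
  x^k = (0.0, 4.0), subgradient = b - a^T x = -12.0
  y^{k+1} = 1.6 + 0.2*-12.0 = -0.8
Dual objective at y_2 = -0.8: reduced costs (15.4, 7.0), box minimizer x = (0.0, 0.0)
g(y_2) = b*y + (c1 - a1*y)*x1 + (c2 - a2*y)*x2 = 8*(-0.8) + 15.4*0.0 + 7.0*0.0 = -6.4 + 0.0 + 0.0 = -6.4


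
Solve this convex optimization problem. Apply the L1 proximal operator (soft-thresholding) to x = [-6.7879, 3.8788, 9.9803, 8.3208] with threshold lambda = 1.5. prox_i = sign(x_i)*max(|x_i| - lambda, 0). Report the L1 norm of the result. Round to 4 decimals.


Soft-thresholding with lambda = 1.5:
prox(-6.7879) = sign(-6.7879)*max(|-6.7879| - 1.5, 0) = -5.2879
prox(3.8788) = sign(3.8788)*max(|3.8788| - 1.5, 0) = 2.3788
prox(9.9803) = sign(9.9803)*max(|9.9803| - 1.5, 0) = 8.4803
prox(8.3208) = sign(8.3208)*max(|8.3208| - 1.5, 0) = 6.8208
prox(x) = [-5.2879, 2.3788, 8.4803, 6.8208]
||prox(x)||_1 = 5.2879 + 2.3788 + 8.4803 + 6.8208 = 22.9678


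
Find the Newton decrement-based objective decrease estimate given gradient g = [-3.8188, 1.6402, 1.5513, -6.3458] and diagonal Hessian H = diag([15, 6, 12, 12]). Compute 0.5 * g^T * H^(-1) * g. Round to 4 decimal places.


Step 1: H is diagonal, so H^(-1) * g = [-0.2546, 0.2734, 0.1293, -0.5288].
Step 2: g^T H^(-1) g = sum_i g_i^2 / H_ii
  = (-3.8188)^2/15 + (1.6402)^2/6 + (1.5513)^2/12 + (-6.3458)^2/12
  = 0.9722 + 0.4484 + 0.2005 + 3.3558 = 4.9769
Step 3: Objective decrease = 0.5 * g^T H^(-1) g = 2.4885


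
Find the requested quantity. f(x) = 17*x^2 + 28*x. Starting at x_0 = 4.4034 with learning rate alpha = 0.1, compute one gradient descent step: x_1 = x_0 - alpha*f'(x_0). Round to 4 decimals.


We compute the gradient at x_0 and apply the update.
f'(x) = 34*x + 28
f'(4.4034) = 34*4.4034 + 28 = 177.7156
x_1 = 4.4034 - 0.1*177.7156 = -13.3682


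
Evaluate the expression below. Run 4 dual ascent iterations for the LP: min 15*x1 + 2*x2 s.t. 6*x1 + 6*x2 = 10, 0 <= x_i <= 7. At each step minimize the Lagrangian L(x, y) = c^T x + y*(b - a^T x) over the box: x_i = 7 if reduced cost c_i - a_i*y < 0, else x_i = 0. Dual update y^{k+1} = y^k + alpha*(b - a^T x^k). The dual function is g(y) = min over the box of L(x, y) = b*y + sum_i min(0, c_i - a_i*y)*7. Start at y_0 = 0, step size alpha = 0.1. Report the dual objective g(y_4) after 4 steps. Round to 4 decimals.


Dual ascent for LP: min 15*x1 + 2*x2, 6*x1 + 6*x2 = 10, 0 <= x_i <= 7
Step 1: y^k = 0.0, reduced costs: (15.0, 2.0)
  x^k = (0.0, 0.0), subgradient = b - a^T x = 10.0
  y^{k+1} = 0.0 + 0.1*10.0 = 1.0
Step 2: y^k = 1.0, reduced costs: (9.0, -4.0)
  x^k = (0.0, 7.0), subgradient = b - a^T x = -32.0
  y^{k+1} = 1.0 + 0.1*-32.0 = -2.2
Step 3: y^k = -2.2, reduced costs: (28.2, 15.2)
  x^k = (0.0, 0.0), subgradient = b - a^T x = 10.0
  y^{k+1} = -2.2 + 0.1*10.0 = -1.2
Step 4: y^k = -1.2, reduced costs: (22.2, 9.2)
  x^k = (0.0, 0.0), subgradient = b - a^T x = 10.0
  y^{k+1} = -1.2 + 0.1*10.0 = -0.2
Dual objective at y_4 = -0.2: reduced costs (16.2, 3.2), box minimizer x = (0.0, 0.0)
g(y_4) = b*y + (c1 - a1*y)*x1 + (c2 - a2*y)*x2 = 10*(-0.2) + 16.2*0.0 + 3.2*0.0 = -2.0 + 0.0 + 0.0 = -2.0


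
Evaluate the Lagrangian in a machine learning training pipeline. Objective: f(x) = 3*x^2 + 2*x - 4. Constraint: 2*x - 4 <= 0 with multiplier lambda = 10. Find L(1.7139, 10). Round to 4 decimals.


Step 1: Evaluate f(x).
f(1.7139) = 3*1.7139^2 + 2*1.7139 - 4 = 8.2402
Step 2: Evaluate g(x).
g(1.7139) = 2*1.7139 - 4 = -0.5722
Step 3: Compute Lagrangian.
L = 8.2402 + 10*-0.5722 = 2.5182


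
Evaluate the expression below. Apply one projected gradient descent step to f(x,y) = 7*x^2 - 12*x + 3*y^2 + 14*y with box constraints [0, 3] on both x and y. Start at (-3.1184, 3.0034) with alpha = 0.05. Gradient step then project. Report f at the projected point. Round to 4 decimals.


Step 1: Compute gradient at (-3.1184, 3.0034).
grad_x = 2*7*-3.1184 - 12 = -55.6576
grad_y = 2*3*3.0034 + 14 = 32.0204
Step 2: Gradient step.
x_raw = -3.1184 - 0.05*-55.6576 = -0.3355
y_raw = 3.0034 - 0.05*32.0204 = 1.4024
Step 3: Project onto [0, 3].
x_proj = clip(-0.3355) = 0.0
y_proj = clip(1.4024) = 1.4024
Step 4: Evaluate f.
f(0.0, 1.4024) = 25.5333


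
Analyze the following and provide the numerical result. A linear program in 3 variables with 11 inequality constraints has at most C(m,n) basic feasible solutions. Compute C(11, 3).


Each vertex corresponds to some choice of n active constraints out of m, so the number of vertices is at most C(m, n) = m! / (n!(m-n)!).
m = 11, n = 3
Numerator: 11 * 10 * 9
Denominator: 3! = 6
C(11, 3) = 165


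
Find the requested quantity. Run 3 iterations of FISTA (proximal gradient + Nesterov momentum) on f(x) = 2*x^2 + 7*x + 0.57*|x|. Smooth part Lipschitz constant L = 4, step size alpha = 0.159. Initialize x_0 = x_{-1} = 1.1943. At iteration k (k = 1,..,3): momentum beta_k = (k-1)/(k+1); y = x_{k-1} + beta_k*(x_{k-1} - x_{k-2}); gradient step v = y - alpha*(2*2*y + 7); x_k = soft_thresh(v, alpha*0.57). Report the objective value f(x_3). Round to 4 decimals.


FISTA on f(x) = 2*x^2 + 7*x + 0.57*|x|
L = 4, alpha = 0.159
Iteration 1: beta = 0.0, y = 1.1943 + 0.0*(1.1943 - 1.1943) = 1.1943
  grad(y) = 11.7772, v = y - alpha*grad = -0.6783
  prox(v) = soft_thresh(-0.6783, 0.0906) = -0.5876
Iteration 2: beta = 0.3333, y = -0.5876 + 0.3333*(-0.5876 - 1.1943) = -1.1816
  grad(y) = 2.2735, v = y - alpha*grad = -1.5431
  prox(v) = soft_thresh(-1.5431, 0.0906) = -1.4525
Iteration 3: beta = 0.5, y = -1.4525 + 0.5*(-1.4525 + 0.5876) = -1.8849
  grad(y) = -0.5396, v = y - alpha*grad = -1.7991
  prox(v) = soft_thresh(-1.7991, 0.0906) = -1.7085
f(x_3) = 2*(-1.7085)^2 + 7*(-1.7085) + 0.57*|-1.7085| = -5.1477


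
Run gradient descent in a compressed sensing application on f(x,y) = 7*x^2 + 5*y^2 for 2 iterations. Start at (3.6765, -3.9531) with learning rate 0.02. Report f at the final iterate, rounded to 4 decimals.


Gradient descent on f(x,y) = 7*x^2 + 5*y^2.
Starting point: (3.6765, -3.9531), alpha = 0.02
Step 1: grad_x = 2*7*3.6765 = 51.471, grad_y = 2*5*-3.9531 = -39.531
  x_1 = 3.6765 - 0.02*51.471 = 2.6471
  y_1 = -3.9531 - 0.02*-39.531 = -3.1625
Step 2: grad_x = 2*7*2.6471 = 37.0591, grad_y = 2*5*-3.1625 = -31.6248
  x_2 = 2.6471 - 0.02*37.0591 = 1.9059
  y_2 = -3.1625 - 0.02*-31.6248 = -2.53
f(1.9059, -2.53) = 7*1.9059^2 + 5*(-2.53)^2 = 57.4312


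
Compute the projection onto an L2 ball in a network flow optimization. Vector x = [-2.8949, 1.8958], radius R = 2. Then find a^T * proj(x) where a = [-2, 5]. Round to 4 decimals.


Step 1: Compute ||x|| (intermediates to 6 decimals).
||x|| = sqrt((-2.8949)^2 + 1.8958^2) = 3.46042
Step 2: Project.
Since ||x|| > R, scale = R/||x|| = 2/3.46042 = 0.577965, proj(x) = scale * x
proj(x) = [-1.673151, 1.095706]
Step 3: Dot product.
a^T * proj(x) = -2*(-1.673151) + 5*1.095706 = 8.8248


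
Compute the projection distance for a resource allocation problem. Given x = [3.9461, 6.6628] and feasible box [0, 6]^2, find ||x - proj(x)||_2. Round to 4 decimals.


Project each component onto [0, 6].
clip(3.9461) = 3.9461, clip(6.6628) = 6.0
Projection = [3.9461, 6.0]
Squared diffs: [0.0, 0.4393]
Distance = sqrt(0.4393) = 0.6628


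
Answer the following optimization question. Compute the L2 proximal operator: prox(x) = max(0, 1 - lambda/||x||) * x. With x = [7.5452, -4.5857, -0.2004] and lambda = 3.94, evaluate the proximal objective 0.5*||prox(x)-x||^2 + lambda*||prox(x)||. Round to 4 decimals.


Step 1: Compute ||x||.
||x|| = 8.8317
Step 2: Compute scaling factor.
scale = max(0, 1 - 3.94/8.8317) = 0.5539
Step 3: prox(x) = [4.1791, -2.5399, -0.111]
||prox(x)|| = 4.8917
Step 4: Proximal objective.
0.5*||prox-x||^2 = 7.7618
lambda*||prox|| = 19.2733
Total = 27.0351


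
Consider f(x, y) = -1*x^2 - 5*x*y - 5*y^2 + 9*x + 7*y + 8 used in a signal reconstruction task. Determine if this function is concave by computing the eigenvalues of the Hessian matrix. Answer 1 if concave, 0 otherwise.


The Hessian of f(x,y) = -1*x^2 - 5*x*y - 5*y^2 + 9*x + 7*y + 8 is:
H = [[-2, -5], [-5, -10]]
Trace = -2 - 10 = -12
Determinant = -2*-10 - (-5)^2 = -5
Discriminant = (-12)^2 - 4*-5 = 164.0
Eigenvalues: lambda_1 = -12.4031, lambda_2 = 0.4031
The function is not concave.

0


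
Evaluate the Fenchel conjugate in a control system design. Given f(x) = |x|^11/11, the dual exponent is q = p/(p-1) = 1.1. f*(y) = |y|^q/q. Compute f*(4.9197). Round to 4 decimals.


The conjugate exponent q satisfies 1/p + 1/q = 1.
p = 11, so q = 11/(11 - 1) = 1.1
|y|^q = 4.9197^1.1 = 5.7694
f*(4.9197) = 5.7694 / 1.1 = 5.2449


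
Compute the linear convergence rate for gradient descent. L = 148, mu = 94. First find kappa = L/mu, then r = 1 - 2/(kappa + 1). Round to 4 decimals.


Step 1: Compute the condition number.
kappa = L/mu = 148/94 = 1.5745
Step 2: Compute the convergence rate.
r = 1 - 2/(kappa + 1) = 1 - 2*mu/(L + mu) = (L - mu)/(L + mu) = 54/242 = 0.2231


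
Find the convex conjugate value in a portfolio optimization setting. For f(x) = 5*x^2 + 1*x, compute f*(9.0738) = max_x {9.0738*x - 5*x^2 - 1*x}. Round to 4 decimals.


f*(y) = sup_x {y*x - a*x^2 - b*x} = sup_x {(y-b)*x - a*x^2}
FOC: (y - b) - 2a*x = 0 => x* = (y - b)/(2a)
x* = (9.0738 - 1)/(2*5) = 0.8074
f*(9.0738) = (y-b)^2/(4a) = (9.0738 - 1)^2/(4*5)
= 65.1862/20 = 3.2593


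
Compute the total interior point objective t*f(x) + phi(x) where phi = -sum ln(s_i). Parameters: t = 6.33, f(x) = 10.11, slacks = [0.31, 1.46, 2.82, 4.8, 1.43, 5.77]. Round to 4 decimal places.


Step 1: Compute log-barrier.
ln values: [-1.1712, 0.3784, 1.0367, 1.5686, 0.3577, 1.7527]
phi = -(-1.1712 + 0.3784 + 1.0367 + 1.5686 + 0.3577 + 1.7527) = -3.923
Step 2: Compute augmented objective.
t*f(x) = 6.33*10.11 = 63.9963
Total = 63.9963 - 3.923 = 60.0733


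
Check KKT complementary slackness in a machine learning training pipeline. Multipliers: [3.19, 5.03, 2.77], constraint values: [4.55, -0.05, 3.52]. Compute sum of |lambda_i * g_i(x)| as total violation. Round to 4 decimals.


KKT complementary slackness check:
lambda_1 * g_1 = 3.19 * 4.55 = 14.5145
lambda_2 * g_2 = 5.03 * -0.05 = -0.2515
lambda_3 * g_3 = 2.77 * 3.52 = 9.7504
Total violation = 14.5145 + 0.2515 + 9.7504 = 24.5164


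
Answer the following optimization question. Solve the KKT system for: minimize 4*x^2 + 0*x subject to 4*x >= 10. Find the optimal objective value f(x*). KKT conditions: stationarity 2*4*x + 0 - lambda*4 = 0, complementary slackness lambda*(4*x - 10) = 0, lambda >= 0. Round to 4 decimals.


Step 1: Try lambda = 0 (constraint inactive).
x_unc = 0/(2*4) = 0.0
Check: 4*0.0 = 0.0 < 10 -- violated!
Step 2: Constraint must be active: 4*x = 10
x* = 10/4 = 2.5
lambda = (2*4*2.5 + 0)/4 = 5.0
Step 3: Compute optimal value.
f(x*) = 4*2.5^2 + 0*2.5 = 25.0


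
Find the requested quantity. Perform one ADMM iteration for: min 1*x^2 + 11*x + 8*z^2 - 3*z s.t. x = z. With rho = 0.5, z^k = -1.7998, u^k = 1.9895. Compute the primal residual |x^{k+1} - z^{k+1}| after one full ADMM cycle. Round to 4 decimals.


ADMM iteration with rho = 0.5, z^k = -1.7998, u^k = 1.9895
Step 1: x-update.
Minimize 1*x^2 + 11*x + (0.5/2)*(x + 1.7998 + 1.9895)^2
FOC: (2*1 + 0.5)*x = -11 + 0.5*(-1.7998 - 1.9895)
x^{k+1} = -5.1579
Step 2: z-update.
Minimize 8*z^2 - 3*z + (0.5/2)*(-5.1579 - z + 1.9895)^2
FOC: (2*8 + 0.5)*z = 3 + 0.5*(-5.1579 + 1.9895)
z^{k+1} = 0.0858
Step 3: u-update.
u^{k+1} = 1.9895 - 5.1579 - 0.0858 = -3.2542
Step 4: Primal residual = |-5.1579 - 0.0858| = 5.2437


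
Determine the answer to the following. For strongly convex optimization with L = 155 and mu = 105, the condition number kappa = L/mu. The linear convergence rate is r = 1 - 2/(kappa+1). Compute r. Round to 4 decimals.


Step 1: Compute the condition number.
kappa = L/mu = 155/105 = 1.4762
Step 2: Compute the convergence rate.
r = 1 - 2/(kappa + 1) = 1 - 2*mu/(L + mu) = (L - mu)/(L + mu) = 50/260 = 0.1923


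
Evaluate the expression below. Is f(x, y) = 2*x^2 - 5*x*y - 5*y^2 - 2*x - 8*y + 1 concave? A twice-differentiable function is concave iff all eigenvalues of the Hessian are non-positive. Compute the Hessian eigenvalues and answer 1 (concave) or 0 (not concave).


The Hessian of f(x,y) = 2*x^2 - 5*x*y - 5*y^2 - 2*x - 8*y + 1 is:
H = [[4, -5], [-5, -10]]
Trace = 4 - 10 = -6
Determinant = 4*-10 - (-5)^2 = -65
Discriminant = (-6)^2 - 4*-65 = 296.0
Eigenvalues: lambda_1 = -11.6023, lambda_2 = 5.6023
The function is not concave.

0


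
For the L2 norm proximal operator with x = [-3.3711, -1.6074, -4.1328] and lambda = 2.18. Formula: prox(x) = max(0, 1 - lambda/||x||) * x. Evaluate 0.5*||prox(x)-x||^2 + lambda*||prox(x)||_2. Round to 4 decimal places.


Step 1: Compute ||x||.
||x|| = 5.5703
Step 2: Compute scaling factor.
scale = max(0, 1 - 2.18/5.5703) = 0.6086
Step 3: prox(x) = [-2.0518, -0.9783, -2.5154]
||prox(x)|| = 3.3903
Step 4: Proximal objective.
0.5*||prox-x||^2 = 2.3762
lambda*||prox|| = 7.3909
Total = 9.767
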